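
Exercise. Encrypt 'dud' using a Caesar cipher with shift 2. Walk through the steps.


Shift each letter by 2: d -> f, u -> w, d -> f. Result: 'fwf'.

fwf


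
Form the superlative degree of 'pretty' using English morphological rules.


Apply superlative formation (consonant + y: change y to i, add -est): 'pretty' -> 'prettiest'.

prettiest


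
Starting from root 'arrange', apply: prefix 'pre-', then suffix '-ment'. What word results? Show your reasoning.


Step 1: Add prefix 'pre-' to 'arrange' = 'prearrange'
Step 2: Add suffix '-ment' to 'prearrange' = 'prearrangement'

prearrangement


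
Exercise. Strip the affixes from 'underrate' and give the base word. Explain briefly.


Remove prefix 'under' from 'underrate' to get root 'rate'.

rate


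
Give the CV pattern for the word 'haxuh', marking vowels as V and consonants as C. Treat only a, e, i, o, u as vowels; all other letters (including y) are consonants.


Letter mapping: h = C, a = V, x = C, u = V, h = C.

CVCVC


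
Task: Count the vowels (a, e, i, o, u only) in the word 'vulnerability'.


Vowels in 'vulnerability': u, e, a, i, i = 5 vowels.

5


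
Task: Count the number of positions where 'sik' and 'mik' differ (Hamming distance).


Alignment:
Position 1: 's' vs 'm' = DIFFER
Position 2: 'i' vs 'i' = match
Position 3: 'k' vs 'k' = match
Total differences: 1

1


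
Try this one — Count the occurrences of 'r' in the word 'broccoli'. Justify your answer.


Letter 'r' in 'broccoli': found at position(s) 2 = 1 occurrence(s).

1


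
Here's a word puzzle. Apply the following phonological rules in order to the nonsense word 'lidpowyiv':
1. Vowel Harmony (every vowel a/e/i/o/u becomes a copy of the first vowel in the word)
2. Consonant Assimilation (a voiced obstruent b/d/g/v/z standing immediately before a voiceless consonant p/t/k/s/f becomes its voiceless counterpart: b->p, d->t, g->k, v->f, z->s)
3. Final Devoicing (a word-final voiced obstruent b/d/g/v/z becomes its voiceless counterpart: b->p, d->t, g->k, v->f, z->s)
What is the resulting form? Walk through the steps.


Starting form: 'lidpowyiv'
Rule 1: Vowel Harmony: all vowels become 'i' (matching first vowel). 'lidpowyiv' -> 'lidpiwyiv'
Rule 2: Consonant Assimilation: voiced obstruent before voiceless consonant becomes voiceless ('dp' -> 'tp'). 'lidpiwyiv' -> 'litpiwyiv'
Rule 3: Final Devoicing: word-final voiced obstruent 'v' becomes voiceless 'f'. 'litpiwyiv' -> 'litpiwyif'
Final form: 'litpiwyif'

litpiwyif


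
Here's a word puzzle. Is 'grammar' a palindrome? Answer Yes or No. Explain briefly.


Forward: 'grammar'
Reversed: 'rammarg'
They differ.

No


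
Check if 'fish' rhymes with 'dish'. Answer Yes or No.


Rime (stressed vowel + following sounds) of 'fish': -ish = /ɪʃ/
Rime of 'dish': -ish = /ɪʃ/
/ɪʃ/ and /ɪʃ/ are the same ending sound, so the words rhyme.

Yes


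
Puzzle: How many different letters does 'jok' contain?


Unique letters in 'jok': {j, k, o} = 3 distinct letters.

3


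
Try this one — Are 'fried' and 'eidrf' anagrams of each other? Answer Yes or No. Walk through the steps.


Sorted letters of 'fried': 'defir'
Sorted letters of 'eidrf': 'defir'
They match.

Yes


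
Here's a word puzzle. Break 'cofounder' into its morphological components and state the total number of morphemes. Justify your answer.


Step 1: Identify prefix: 'co' (meaning: together)
Step 2: Identify root: 'found'
Step 3: Identify suffix(es): 'er'
Decomposition: co- (prefix: together) + found (root) + -er (suffix: one who)
Total morphemes: 3

3 morphemes (co- (prefix: together) + found (root) + -er (suffix: one who))


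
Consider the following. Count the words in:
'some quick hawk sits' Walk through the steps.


Split into words: some | quick | hawk | sits = 4 words.

4


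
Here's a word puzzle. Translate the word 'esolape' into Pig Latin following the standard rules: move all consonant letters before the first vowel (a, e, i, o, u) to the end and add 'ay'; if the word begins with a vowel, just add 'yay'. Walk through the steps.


'esolape' starts with a vowel, so add 'yay': 'esolapeyay'.

esolapeyay


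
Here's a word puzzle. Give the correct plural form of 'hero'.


Apply rule: Add -es (consonant + o). 'hero' becomes 'heroes'.

heroes


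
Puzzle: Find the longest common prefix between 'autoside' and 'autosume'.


Compare from the start: 5 characters match: 'autos'. Mismatch at position 6: 'i' vs 'u'.

autos


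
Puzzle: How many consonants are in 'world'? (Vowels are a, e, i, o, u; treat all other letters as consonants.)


Consonants in 'world': w, r, l, d = 4 consonants.

4


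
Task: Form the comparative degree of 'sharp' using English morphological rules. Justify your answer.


Apply comparative formation (add -er): 'sharp' -> 'sharper'.

sharper


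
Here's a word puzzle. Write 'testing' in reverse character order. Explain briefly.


Reverse 'testing' character by character: 'gnitset'.

gnitset


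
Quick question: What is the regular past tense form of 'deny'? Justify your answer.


Apply rule: Change -y to -ied. 'deny' becomes 'denied'.

denied


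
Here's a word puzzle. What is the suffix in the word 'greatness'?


The word 'greatness' = 'great' (root) + '-ness' (suffix). The suffix is '-ness'.

ness


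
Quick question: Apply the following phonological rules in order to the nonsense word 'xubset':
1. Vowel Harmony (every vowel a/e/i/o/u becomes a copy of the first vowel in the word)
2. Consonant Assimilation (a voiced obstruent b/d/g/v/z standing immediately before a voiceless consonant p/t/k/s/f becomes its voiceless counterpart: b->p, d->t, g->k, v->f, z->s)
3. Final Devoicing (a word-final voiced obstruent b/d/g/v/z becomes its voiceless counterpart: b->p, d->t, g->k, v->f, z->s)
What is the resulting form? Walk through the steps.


Starting form: 'xubset'
Rule 1: Vowel Harmony: all vowels become 'u' (matching first vowel). 'xubset' -> 'xubsut'
Rule 2: Consonant Assimilation: voiced obstruent before voiceless consonant becomes voiceless ('bs' -> 'ps'). 'xubsut' -> 'xupsut'
Rule 3: Final Devoicing: final consonant 't' is not one of the voiced obstruents b/d/g/v/z. No change.
Final form: 'xupsut'

xupsut


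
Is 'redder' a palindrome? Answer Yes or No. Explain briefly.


Forward: 'redder'
Reversed: 'redder'
They are identical.

Yes


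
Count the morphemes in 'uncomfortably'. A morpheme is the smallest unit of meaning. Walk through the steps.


Decomposition: un- (prefix) + comfort (root) + -able (suffix) + -ly (suffix) = 4 morpheme(s)

4 morphemes


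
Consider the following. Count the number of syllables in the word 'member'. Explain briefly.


Break 'member' into syllables: mem-ber -> mem | ber = 2 syllables

2 syllables


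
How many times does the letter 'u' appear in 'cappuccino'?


Letter 'u' in 'cappuccino': found at position(s) 5 = 1 occurrence(s).

1


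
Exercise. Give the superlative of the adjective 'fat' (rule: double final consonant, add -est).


Apply superlative formation (double final consonant, add -est): 'fat' -> 'fattest'.

fattest


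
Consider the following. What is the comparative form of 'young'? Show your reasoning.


Apply comparative formation (add -er): 'young' -> 'younger'.

younger


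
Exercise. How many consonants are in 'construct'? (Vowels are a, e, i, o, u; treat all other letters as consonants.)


Consonants in 'construct': c, n, s, t, r, c, t = 7 consonants.

7


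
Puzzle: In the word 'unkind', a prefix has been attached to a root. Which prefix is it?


The word 'unkind' = 'un' (prefix) + 'kind' (root). The prefix is 'un'.

un


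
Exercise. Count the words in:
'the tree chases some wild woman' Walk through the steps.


Split into words: the | tree | chases | some | wild | woman = 6 words.

6


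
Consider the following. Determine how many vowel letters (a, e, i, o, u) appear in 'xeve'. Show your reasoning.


Vowels in 'xeve': e, e = 2 vowels.

2


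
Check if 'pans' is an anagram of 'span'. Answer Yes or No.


Sorted letters of 'pans': 'anps'
Sorted letters of 'span': 'anps'
They match.

Yes


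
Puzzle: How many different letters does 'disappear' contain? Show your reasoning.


Unique letters in 'disappear': {a, d, e, i, p, r, s} = 7 distinct letters.

7


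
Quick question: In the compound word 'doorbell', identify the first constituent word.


Split 'doorbell' into 'door' + 'bell'. The first part is 'door'.

door


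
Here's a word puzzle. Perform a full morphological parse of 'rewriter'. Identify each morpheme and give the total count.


Step 1: Identify prefix: 're' (meaning: again)
Step 2: Identify root: 'write'
Step 3: Identify suffix(es): 'er'
Decomposition: re- (prefix: again) + write (root) + -er (suffix: one who)
Total morphemes: 3

3 morphemes (re- (prefix: again) + write (root) + -er (suffix: one who))


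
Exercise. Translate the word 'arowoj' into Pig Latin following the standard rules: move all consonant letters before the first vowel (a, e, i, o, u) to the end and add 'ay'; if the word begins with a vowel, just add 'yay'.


'arowoj' starts with a vowel, so add 'yay': 'arowojyay'.

arowojyay


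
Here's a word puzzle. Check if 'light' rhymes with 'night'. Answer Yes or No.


Rime (stressed vowel + following sounds) of 'light': -ight = /aɪt/
Rime of 'night': -ight = /aɪt/
/aɪt/ and /aɪt/ are the same ending sound, so the words rhyme.

Yes


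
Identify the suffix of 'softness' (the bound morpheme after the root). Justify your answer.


The word 'softness' = 'soft' (root) + '-ness' (suffix). The suffix is '-ness'.

ness


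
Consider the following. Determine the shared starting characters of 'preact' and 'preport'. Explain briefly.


Compare from the start: 3 characters match: 'pre'. Mismatch at position 4: 'a' vs 'p'.

pre


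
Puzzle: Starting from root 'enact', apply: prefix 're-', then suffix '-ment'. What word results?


Step 1: Add prefix 're-' to 'enact' = 'reenact'
Step 2: Add suffix '-ment' to 'reenact' = 'reenactment'

reenactment


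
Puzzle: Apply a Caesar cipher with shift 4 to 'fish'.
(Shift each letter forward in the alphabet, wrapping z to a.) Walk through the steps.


Shift each letter by 4: f -> j, i -> m, s -> w, h -> l. Result: 'jmwl'.

jmwl


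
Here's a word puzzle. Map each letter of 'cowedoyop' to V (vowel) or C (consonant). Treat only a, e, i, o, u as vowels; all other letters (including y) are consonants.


Letter mapping: c = C, o = V, w = C, e = V, d = C, o = V, y = C, o = V, p = C.

CVCVCVCVC


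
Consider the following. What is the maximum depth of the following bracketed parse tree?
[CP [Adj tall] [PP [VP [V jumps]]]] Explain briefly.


Count bracket nesting levels:
'[' at pos 0: depth = 1
'[' at pos 4: depth = 2
'[' at pos 15: depth = 2
'[' at pos 19: depth = 3
'[' at pos 23: depth = 4
Maximum depth reached: 4

4


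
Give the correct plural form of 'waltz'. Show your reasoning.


Apply rule: Add -es (sibilant/fricative ending). 'waltz' becomes 'waltzes'.

waltzes


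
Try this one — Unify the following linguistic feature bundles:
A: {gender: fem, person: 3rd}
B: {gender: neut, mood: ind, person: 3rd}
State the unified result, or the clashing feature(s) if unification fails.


Compare features:
gender: A=fem vs B=neut -> CLASH
mood: A=_ vs B=ind -> unified: ind
person: A=3rd vs B=3rd -> unified: 3rd
Clash detected on feature 'gender' (fem vs neut); unification fails.

CLASH on 'gender' (fem vs neut)


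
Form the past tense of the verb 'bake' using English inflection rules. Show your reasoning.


Apply rule: Add -d (word ends in -e). 'bake' becomes 'baked'.

baked


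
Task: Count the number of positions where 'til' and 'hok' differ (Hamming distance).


Alignment:
Position 1: 't' vs 'h' = DIFFER
Position 2: 'i' vs 'o' = DIFFER
Position 3: 'l' vs 'k' = DIFFER
Total differences: 3

3


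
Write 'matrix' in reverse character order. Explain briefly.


Reverse 'matrix' character by character: 'xirtam'.

xirtam


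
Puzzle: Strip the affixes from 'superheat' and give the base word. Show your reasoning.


Remove prefix 'super' from 'superheat' to get root 'heat'.

heat


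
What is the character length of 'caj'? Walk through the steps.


Spell out 'caj' and number each letter: c(1), a(2), j(3). Total: 3 letters.

3


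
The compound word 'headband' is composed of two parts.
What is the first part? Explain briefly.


Split 'headband' into 'head' + 'band'. The first part is 'head'.

head


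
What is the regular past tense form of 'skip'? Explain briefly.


Apply rule: Double final consonant and add -ed. 'skip' becomes 'skipped'.

skipped


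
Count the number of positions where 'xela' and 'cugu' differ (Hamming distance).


Alignment:
Position 1: 'x' vs 'c' = DIFFER
Position 2: 'e' vs 'u' = DIFFER
Position 3: 'l' vs 'g' = DIFFER
Position 4: 'a' vs 'u' = DIFFER
Total differences: 4

4


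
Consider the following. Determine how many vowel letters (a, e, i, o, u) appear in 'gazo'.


Vowels in 'gazo': a, o = 2 vowels.

2


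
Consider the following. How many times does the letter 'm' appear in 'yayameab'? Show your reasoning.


Letter 'm' in 'yayameab': found at position(s) 5 = 1 occurrence(s).

1


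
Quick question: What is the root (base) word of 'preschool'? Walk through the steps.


Remove prefix 'pre' from 'preschool' to get root 'school'.

school


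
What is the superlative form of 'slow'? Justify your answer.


Apply superlative formation (add -est): 'slow' -> 'slowest'.

slowest


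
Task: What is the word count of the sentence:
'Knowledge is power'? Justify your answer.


Split into words: Knowledge | is | power = 3 words.

3


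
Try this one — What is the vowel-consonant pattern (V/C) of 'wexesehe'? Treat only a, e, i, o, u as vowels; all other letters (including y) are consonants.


Letter mapping: w = C, e = V, x = C, e = V, s = C, e = V, h = C, e = V.

CVCVCVCV


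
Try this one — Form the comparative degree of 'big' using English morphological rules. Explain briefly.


Apply comparative formation (double final consonant, add -er): 'big' -> 'bigger'.

bigger


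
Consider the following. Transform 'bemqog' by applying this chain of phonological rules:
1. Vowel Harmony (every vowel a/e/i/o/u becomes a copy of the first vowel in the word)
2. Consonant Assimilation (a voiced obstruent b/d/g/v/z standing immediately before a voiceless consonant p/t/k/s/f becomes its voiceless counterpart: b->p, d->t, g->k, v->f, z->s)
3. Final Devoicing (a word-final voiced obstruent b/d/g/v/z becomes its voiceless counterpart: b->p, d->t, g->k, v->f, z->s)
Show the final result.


Starting form: 'bemqog'
Rule 1: Vowel Harmony: all vowels become 'e' (matching first vowel). 'bemqog' -> 'bemqeg'
Rule 2: Consonant Assimilation: no voiced obstruent (b/d/g/v/z) stands immediately before a voiceless consonant (p/t/k/s/f). No change.
Rule 3: Final Devoicing: word-final voiced obstruent 'g' becomes voiceless 'k'. 'bemqeg' -> 'bemqek'
Final form: 'bemqek'

bemqek


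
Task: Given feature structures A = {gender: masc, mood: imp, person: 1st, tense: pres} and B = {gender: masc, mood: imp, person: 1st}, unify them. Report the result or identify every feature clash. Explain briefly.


Compare features:
gender: A=masc vs B=masc -> unified: masc
mood: A=imp vs B=imp -> unified: imp
person: A=1st vs B=1st -> unified: 1st
tense: A=pres vs B=_ -> unified: pres
No clashes found.

Unified: {gender: masc, mood: imp, person: 1st, tense: pres}


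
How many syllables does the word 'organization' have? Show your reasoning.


Break 'organization' into syllables: or-gan-i-za-tion -> or | gan | i | za | tion = 5 syllables

5 syllables


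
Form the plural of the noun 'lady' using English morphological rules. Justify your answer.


Apply rule: Change -y to -ies (consonant + y). 'lady' becomes 'ladies'.

ladies


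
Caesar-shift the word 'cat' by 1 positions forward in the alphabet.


Shift each letter by 1: c -> d, a -> b, t -> u. Result: 'dbu'.

dbu


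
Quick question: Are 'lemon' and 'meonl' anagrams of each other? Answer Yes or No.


Sorted letters of 'lemon': 'elmno'
Sorted letters of 'meonl': 'elmno'
They match.

Yes


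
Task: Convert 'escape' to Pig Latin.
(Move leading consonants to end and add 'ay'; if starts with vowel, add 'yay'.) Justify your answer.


'escape' starts with a vowel, so add 'yay': 'escapeyay'.

escapeyay


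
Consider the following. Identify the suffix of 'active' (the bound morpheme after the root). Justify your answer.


The word 'active' = 'act' (root) + '-ive' (suffix). The suffix is '-ive'.

ive


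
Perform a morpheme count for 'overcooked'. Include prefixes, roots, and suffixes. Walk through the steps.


Decomposition: over- (prefix) + cook (root) + -ed (suffix) = 3 morpheme(s)

3 morphemes


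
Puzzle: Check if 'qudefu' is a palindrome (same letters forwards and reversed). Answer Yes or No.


Forward: 'qudefu'
Reversed: 'ufeduq'
They differ.

No


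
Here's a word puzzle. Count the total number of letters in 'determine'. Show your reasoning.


Spell out 'determine' and number each letter: d(1), e(2), t(3), e(4), r(5), m(6), i(7), n(8), e(9). Total: 9 letters.

9


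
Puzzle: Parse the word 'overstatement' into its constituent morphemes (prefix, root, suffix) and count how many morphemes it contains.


Step 1: Identify prefix: 'over' (meaning: excessively)
Step 2: Identify root: 'state'
Step 3: Identify suffix(es): 'ment'
Decomposition: over- (prefix: excessively) + state (root) + -ment (suffix: action/result)
Total morphemes: 3

3 morphemes (over- (prefix: excessively) + state (root) + -ment (suffix: action/result))


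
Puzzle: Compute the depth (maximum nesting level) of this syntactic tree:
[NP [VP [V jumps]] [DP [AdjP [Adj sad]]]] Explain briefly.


Count bracket nesting levels:
'[' at pos 0: depth = 1
'[' at pos 4: depth = 2
'[' at pos 8: depth = 3
'[' at pos 19: depth = 2
'[' at pos 23: depth = 3
'[' at pos 29: depth = 4
Maximum depth reached: 4

4


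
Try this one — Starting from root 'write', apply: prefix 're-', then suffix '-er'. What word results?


Step 1: Add prefix 're-' to 'write' = 'rewrite'
Step 2: Add suffix '-er' to 'rewrite' = 'rewriter'

rewriter


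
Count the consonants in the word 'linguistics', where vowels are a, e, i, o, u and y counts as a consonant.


Consonants in 'linguistics': l, n, g, s, t, c, s = 7 consonants.

7


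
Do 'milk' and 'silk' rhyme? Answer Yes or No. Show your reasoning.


Rime (stressed vowel + following sounds) of 'milk': -ilk = /ɪlk/
Rime of 'silk': -ilk = /ɪlk/
/ɪlk/ and /ɪlk/ are the same ending sound, so the words rhyme.

Yes


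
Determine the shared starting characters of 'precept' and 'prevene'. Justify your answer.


Compare from the start: 3 characters match: 'pre'. Mismatch at position 4: 'c' vs 'v'.

pre


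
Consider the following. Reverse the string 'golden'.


Reverse 'golden' character by character: 'nedlog'.

nedlog


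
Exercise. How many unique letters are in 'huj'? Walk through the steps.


Unique letters in 'huj': {h, j, u} = 3 distinct letters.

3


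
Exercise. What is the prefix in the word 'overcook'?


The word 'overcook' = 'over' (prefix) + 'cook' (root). The prefix is 'over'.

over


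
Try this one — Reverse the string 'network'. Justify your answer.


Reverse 'network' character by character: 'krowten'.

krowten


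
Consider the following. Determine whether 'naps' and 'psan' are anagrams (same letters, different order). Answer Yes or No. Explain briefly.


Sorted letters of 'naps': 'anps'
Sorted letters of 'psan': 'anps'
They match.

Yes


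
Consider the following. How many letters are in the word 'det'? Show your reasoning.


Spell out 'det' and number each letter: d(1), e(2), t(3). Total: 3 letters.

3


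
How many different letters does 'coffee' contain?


Unique letters in 'coffee': {c, e, f, o} = 4 distinct letters.

4


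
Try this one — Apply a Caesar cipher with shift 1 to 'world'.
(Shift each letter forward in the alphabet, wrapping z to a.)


Shift each letter by 1: w -> x, o -> p, r -> s, l -> m, d -> e. Result: 'xpsme'.

xpsme


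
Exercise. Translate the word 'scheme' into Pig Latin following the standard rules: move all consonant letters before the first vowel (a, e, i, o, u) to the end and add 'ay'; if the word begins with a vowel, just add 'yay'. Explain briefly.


'scheme': move consonant cluster 'sch' to end and add 'ay': 'emeschay'.

emeschay


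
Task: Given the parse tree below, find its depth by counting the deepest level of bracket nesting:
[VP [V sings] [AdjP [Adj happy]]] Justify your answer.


Count bracket nesting levels:
'[' at pos 0: depth = 1
'[' at pos 4: depth = 2
'[' at pos 14: depth = 2
'[' at pos 20: depth = 3
Maximum depth reached: 3

3


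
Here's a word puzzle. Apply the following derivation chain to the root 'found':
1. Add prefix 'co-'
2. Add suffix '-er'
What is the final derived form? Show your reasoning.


Step 1: Add prefix 'co-' to 'found' = 'cofound'
Step 2: Add suffix '-er' to 'cofound' = 'cofounder'

cofounder


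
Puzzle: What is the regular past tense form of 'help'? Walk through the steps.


Apply rule: Add -ed. 'help' becomes 'helped'.

helped


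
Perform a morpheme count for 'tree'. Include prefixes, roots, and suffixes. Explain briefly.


Decomposition: tree (free morpheme) = 1 morpheme(s)

1 morphemes


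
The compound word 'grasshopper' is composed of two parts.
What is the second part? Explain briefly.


Split 'grasshopper' into 'grass' + 'hopper'. The second part is 'hopper'.

hopper


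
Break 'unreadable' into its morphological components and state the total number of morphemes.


Step 1: Identify prefix: 'un' (meaning: not/reverse)
Step 2: Identify root: 'read'
Step 3: Identify suffix(es): 'able'
Decomposition: un- (prefix: not/reverse) + read (root) + -able (suffix: capable of)
Total morphemes: 3

3 morphemes (un- (prefix: not/reverse) + read (root) + -able (suffix: capable of))


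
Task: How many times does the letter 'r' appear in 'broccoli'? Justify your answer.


Letter 'r' in 'broccoli': found at position(s) 2 = 1 occurrence(s).

1


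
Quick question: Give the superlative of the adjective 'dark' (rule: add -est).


Apply superlative formation (add -est): 'dark' -> 'darkest'.

darkest


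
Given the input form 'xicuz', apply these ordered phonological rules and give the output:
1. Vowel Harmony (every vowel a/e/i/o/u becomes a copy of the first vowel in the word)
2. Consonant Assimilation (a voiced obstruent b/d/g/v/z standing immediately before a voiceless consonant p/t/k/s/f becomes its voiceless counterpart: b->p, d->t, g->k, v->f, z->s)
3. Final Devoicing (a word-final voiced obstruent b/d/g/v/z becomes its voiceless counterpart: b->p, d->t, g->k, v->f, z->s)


Starting form: 'xicuz'
Rule 1: Vowel Harmony: all vowels become 'i' (matching first vowel). 'xicuz' -> 'xiciz'
Rule 2: Consonant Assimilation: no voiced obstruent (b/d/g/v/z) stands immediately before a voiceless consonant (p/t/k/s/f). No change.
Rule 3: Final Devoicing: word-final voiced obstruent 'z' becomes voiceless 's'. 'xiciz' -> 'xicis'
Final form: 'xicis'

xicis


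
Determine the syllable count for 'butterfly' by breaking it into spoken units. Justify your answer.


Break 'butterfly' into syllables: but-ter-fly -> but | ter | fly = 3 syllables

3 syllables


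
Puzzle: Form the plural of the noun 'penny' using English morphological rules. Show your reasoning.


Apply rule: Change -y to -ies (consonant + y). 'penny' becomes 'pennies'.

pennies


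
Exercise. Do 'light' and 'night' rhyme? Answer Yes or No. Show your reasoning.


Rime (stressed vowel + following sounds) of 'light': -ight = /aɪt/
Rime of 'night': -ight = /aɪt/
/aɪt/ and /aɪt/ are the same ending sound, so the words rhyme.

Yes


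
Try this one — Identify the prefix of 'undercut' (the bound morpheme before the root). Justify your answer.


The word 'undercut' = 'under' (prefix) + 'cut' (root). The prefix is 'under'.

under


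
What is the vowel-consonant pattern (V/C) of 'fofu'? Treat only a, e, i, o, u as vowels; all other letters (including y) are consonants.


Letter mapping: f = C, o = V, f = C, u = V.

CVCV


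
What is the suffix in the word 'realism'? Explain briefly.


The word 'realism' = 'real' (root) + '-ism' (suffix). The suffix is '-ism'.

ism


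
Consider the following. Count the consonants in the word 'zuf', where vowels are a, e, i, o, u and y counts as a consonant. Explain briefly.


Consonants in 'zuf': z, f = 2 consonants.

2


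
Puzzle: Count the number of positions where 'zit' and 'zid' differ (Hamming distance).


Alignment:
Position 1: 'z' vs 'z' = match
Position 2: 'i' vs 'i' = match
Position 3: 't' vs 'd' = DIFFER
Total differences: 1

1


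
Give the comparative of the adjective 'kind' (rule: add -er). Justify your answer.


Apply comparative formation (add -er): 'kind' -> 'kinder'.

kinder


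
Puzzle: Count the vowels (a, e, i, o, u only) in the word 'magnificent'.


Vowels in 'magnificent': a, i, i, e = 4 vowels.

4


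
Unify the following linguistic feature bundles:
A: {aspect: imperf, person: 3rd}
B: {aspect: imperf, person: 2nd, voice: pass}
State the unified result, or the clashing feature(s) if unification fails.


Compare features:
aspect: A=imperf vs B=imperf -> unified: imperf
person: A=3rd vs B=2nd -> CLASH
voice: A=_ vs B=pass -> unified: pass
Clash detected on feature 'person' (3rd vs 2nd); unification fails.

CLASH on 'person' (3rd vs 2nd)


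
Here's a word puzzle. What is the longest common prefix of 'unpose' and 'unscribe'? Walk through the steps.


Compare from the start: 2 characters match: 'un'. Mismatch at position 3: 'p' vs 's'.

un


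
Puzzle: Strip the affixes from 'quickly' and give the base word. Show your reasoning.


Remove suffix '-ly' from 'quickly' to get root 'quick'.

quick


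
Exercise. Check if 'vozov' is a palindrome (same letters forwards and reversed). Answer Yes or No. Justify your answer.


Forward: 'vozov'
Reversed: 'vozov'
They are identical.

Yes


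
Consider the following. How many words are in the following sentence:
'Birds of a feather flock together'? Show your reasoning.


Split into words: Birds | of | a | feather | flock | together = 6 words.

6


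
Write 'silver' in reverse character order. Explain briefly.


Reverse 'silver' character by character: 'revlis'.

revlis


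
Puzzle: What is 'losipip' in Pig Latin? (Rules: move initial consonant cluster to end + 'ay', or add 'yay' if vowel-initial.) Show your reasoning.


'losipip': move consonant cluster 'l' to end and add 'ay': 'osipiplay'.

osipiplay


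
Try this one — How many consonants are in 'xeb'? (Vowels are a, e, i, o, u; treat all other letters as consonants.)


Consonants in 'xeb': x, b = 2 consonants.

2


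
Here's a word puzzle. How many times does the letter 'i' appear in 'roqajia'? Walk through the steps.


Letter 'i' in 'roqajia': found at position(s) 6 = 1 occurrence(s).

1


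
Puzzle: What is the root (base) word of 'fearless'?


Remove suffix '-less' from 'fearless' to get root 'fear'.

fear


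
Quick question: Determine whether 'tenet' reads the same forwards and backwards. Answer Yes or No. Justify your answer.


Forward: 'tenet'
Reversed: 'tenet'
They are identical.

Yes


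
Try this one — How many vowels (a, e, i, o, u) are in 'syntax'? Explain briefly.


Vowels in 'syntax': a = 1 vowels.

1


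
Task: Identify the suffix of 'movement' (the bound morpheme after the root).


The word 'movement' = 'move' (root) + '-ment' (suffix). The suffix is '-ment'.

ment


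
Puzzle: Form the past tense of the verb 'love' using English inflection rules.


Apply rule: Add -d (word ends in -e). 'love' becomes 'loved'.

loved


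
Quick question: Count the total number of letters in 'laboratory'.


Spell out 'laboratory' and number each letter: l(1), a(2), b(3), o(4), r(5), a(6), t(7), o(8), r(9), y(10). Total: 10 letters.

10


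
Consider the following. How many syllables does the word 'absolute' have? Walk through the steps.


Break 'absolute' into syllables: ab-so-lute -> ab | so | lute = 3 syllables

3 syllables


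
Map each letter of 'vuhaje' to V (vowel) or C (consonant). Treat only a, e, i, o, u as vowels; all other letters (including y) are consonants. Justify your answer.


Letter mapping: v = C, u = V, h = C, a = V, j = C, e = V.

CVCVCV


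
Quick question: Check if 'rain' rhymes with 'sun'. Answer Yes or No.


Rime (stressed vowel + following sounds) of 'rain': -ain = /eɪn/
Rime of 'sun': -un = /ʌn/
/eɪn/ and /ʌn/ are different ending sounds, so the words do not rhyme.

No


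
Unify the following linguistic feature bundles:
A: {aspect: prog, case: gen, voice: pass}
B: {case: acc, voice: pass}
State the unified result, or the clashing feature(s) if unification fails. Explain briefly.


Compare features:
aspect: A=prog vs B=_ -> unified: prog
case: A=gen vs B=acc -> CLASH
voice: A=pass vs B=pass -> unified: pass
Clash detected on feature 'case' (gen vs acc); unification fails.

CLASH on 'case' (gen vs acc)


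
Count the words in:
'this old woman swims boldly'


Split into words: this | old | woman | swims | boldly = 5 words.

5


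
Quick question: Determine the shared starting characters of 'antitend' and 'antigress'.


Compare from the start: 4 characters match: 'anti'. Mismatch at position 5: 't' vs 'g'.

anti


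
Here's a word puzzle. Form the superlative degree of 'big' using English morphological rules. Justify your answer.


Apply superlative formation (double final consonant, add -est): 'big' -> 'biggest'.

biggest


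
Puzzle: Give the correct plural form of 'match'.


Apply rule: Add -es (sibilant/fricative ending). 'match' becomes 'matches'.

matches


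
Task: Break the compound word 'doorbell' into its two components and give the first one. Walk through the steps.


Split 'doorbell' into 'door' + 'bell'. The first part is 'door'.

door


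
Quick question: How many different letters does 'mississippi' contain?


Unique letters in 'mississippi': {i, m, p, s} = 4 distinct letters.

4


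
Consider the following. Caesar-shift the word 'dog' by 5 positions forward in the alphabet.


Shift each letter by 5: d -> i, o -> t, g -> l. Result: 'itl'.

itl


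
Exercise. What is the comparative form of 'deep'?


Apply comparative formation (add -er): 'deep' -> 'deeper'.

deeper


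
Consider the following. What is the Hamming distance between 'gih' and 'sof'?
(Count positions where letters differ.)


Alignment:
Position 1: 'g' vs 's' = DIFFER
Position 2: 'i' vs 'o' = DIFFER
Position 3: 'h' vs 'f' = DIFFER
Total differences: 3

3


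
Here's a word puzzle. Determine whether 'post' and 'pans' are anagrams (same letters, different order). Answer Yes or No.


Sorted letters of 'post': 'opst'
Sorted letters of 'pans': 'anps'
They do not match.

No


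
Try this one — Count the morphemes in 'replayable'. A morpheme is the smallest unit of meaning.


Decomposition: re- (prefix) + play (root) + -able (suffix) = 3 morpheme(s)

3 morphemes


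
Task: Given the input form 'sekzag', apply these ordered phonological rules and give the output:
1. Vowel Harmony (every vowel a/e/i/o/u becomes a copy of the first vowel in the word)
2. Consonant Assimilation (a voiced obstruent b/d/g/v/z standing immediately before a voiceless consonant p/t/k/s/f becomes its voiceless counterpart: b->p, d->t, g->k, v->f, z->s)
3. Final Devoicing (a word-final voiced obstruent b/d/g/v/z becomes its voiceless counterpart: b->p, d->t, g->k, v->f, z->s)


Starting form: 'sekzag'
Rule 1: Vowel Harmony: all vowels become 'e' (matching first vowel). 'sekzag' -> 'sekzeg'
Rule 2: Consonant Assimilation: no voiced obstruent (b/d/g/v/z) stands immediately before a voiceless consonant (p/t/k/s/f). No change.
Rule 3: Final Devoicing: word-final voiced obstruent 'g' becomes voiceless 'k'. 'sekzeg' -> 'sekzek'
Final form: 'sekzek'

sekzek


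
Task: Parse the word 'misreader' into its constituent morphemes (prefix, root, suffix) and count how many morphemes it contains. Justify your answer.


Step 1: Identify prefix: 'mis' (meaning: wrongly)
Step 2: Identify root: 'read'
Step 3: Identify suffix(es): 'er'
Decomposition: mis- (prefix: wrongly) + read (root) + -er (suffix: one who)
Total morphemes: 3

3 morphemes (mis- (prefix: wrongly) + read (root) + -er (suffix: one who))


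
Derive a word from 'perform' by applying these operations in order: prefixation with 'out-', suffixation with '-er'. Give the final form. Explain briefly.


Step 1: Add prefix 'out-' to 'perform' = 'outperform'
Step 2: Add suffix '-er' to 'outperform' = 'outperformer'

outperformer


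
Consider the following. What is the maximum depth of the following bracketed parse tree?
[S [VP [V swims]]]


Count bracket nesting levels:
'[' at pos 0: depth = 1
'[' at pos 3: depth = 2
'[' at pos 7: depth = 3
Maximum depth reached: 3

3


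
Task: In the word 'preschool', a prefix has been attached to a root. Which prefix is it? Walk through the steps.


The word 'preschool' = 'pre' (prefix) + 'school' (root). The prefix is 'pre'.

pre


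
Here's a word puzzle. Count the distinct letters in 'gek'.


Unique letters in 'gek': {e, g, k} = 3 distinct letters.

3


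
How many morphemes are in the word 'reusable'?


Decomposition: re- (prefix) + use (root) + -able (suffix) = 3 morpheme(s)

3 morphemes


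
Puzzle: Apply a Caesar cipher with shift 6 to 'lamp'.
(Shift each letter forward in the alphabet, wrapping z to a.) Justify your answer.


Shift each letter by 6: l -> r, a -> g, m -> s, p -> v. Result: 'rgsv'.

rgsv


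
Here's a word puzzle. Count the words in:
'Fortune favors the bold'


Split into words: Fortune | favors | the | bold = 4 words.

4


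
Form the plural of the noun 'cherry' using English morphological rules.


Apply rule: Change -y to -ies (consonant + y). 'cherry' becomes 'cherries'.

cherries


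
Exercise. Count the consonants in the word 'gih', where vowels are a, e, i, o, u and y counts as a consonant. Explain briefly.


Consonants in 'gih': g, h = 2 consonants.

2


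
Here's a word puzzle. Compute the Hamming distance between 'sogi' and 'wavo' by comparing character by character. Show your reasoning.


Alignment:
Position 1: 's' vs 'w' = DIFFER
Position 2: 'o' vs 'a' = DIFFER
Position 3: 'g' vs 'v' = DIFFER
Position 4: 'i' vs 'o' = DIFFER
Total differences: 4

4


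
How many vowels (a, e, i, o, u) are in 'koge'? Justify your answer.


Vowels in 'koge': o, e = 2 vowels.

2


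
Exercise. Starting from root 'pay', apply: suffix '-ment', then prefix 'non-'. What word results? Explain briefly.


Step 1: Add suffix '-ment' to 'pay' = 'payment'
Step 2: Add prefix 'non-' to 'payment' = 'nonpayment'

nonpayment


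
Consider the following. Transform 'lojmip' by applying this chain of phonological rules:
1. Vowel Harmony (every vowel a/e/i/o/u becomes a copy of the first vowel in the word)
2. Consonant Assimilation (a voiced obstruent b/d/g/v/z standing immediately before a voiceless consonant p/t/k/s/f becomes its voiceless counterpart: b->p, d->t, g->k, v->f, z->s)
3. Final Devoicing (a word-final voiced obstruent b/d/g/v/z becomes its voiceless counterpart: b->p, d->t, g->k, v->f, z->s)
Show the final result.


Starting form: 'lojmip'
Rule 1: Vowel Harmony: all vowels become 'o' (matching first vowel). 'lojmip' -> 'lojmop'
Rule 2: Consonant Assimilation: no voiced obstruent (b/d/g/v/z) stands immediately before a voiceless consonant (p/t/k/s/f). No change.
Rule 3: Final Devoicing: final consonant 'p' is not one of the voiced obstruents b/d/g/v/z. No change.
Final form: 'lojmop'

lojmop


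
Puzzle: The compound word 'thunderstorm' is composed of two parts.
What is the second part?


Split 'thunderstorm' into 'thunder' + 'storm'. The second part is 'storm'.

storm


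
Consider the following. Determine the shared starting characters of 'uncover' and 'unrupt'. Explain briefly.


Compare from the start: 2 characters match: 'un'. Mismatch at position 3: 'c' vs 'r'.

un


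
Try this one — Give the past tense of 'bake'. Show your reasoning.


Apply rule: Add -d (word ends in -e). 'bake' becomes 'baked'.

baked


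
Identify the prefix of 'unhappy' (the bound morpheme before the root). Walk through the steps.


The word 'unhappy' = 'un' (prefix) + 'happy' (root). The prefix is 'un'.

un


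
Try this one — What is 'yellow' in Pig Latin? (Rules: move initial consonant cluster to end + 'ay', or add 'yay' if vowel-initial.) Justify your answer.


'yellow': move consonant cluster 'y' to end and add 'ay': 'ellowyay'.

ellowyay


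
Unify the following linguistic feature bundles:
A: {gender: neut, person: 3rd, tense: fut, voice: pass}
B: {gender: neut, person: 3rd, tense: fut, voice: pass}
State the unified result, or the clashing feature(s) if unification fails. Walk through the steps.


Compare features:
gender: A=neut vs B=neut -> unified: neut
person: A=3rd vs B=3rd -> unified: 3rd
tense: A=fut vs B=fut -> unified: fut
voice: A=pass vs B=pass -> unified: pass
No clashes found.

Unified: {gender: neut, person: 3rd, tense: fut, voice: pass}


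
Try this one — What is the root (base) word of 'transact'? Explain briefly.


Remove prefix 'trans' from 'transact' to get root 'act'.

act


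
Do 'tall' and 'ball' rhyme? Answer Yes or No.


Rime (stressed vowel + following sounds) of 'tall': -all = /ɔːl/
Rime of 'ball': -all = /ɔːl/
/ɔːl/ and /ɔːl/ are the same ending sound, so the words rhyme.

Yes


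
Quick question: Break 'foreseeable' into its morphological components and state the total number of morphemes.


Step 1: Identify prefix: 'fore' (meaning: before/front)
Step 2: Identify root: 'see'
Step 3: Identify suffix(es): 'able'
Decomposition: fore- (prefix: before/front) + see (root) + -able (suffix: capable of)
Total morphemes: 3

3 morphemes (fore- (prefix: before/front) + see (root) + -able (suffix: capable of))


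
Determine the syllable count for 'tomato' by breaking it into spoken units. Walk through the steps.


Break 'tomato' into syllables: to-ma-to -> to | ma | to = 3 syllables

3 syllables


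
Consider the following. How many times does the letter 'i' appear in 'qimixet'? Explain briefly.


Letter 'i' in 'qimixet': found at position(s) 2, 4 = 2 occurrence(s).

2


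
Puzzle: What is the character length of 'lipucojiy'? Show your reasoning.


Spell out 'lipucojiy' and number each letter: l(1), i(2), p(3), u(4), c(5), o(6), j(7), i(8), y(9). Total: 9 letters.

9


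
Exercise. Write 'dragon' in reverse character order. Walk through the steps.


Reverse 'dragon' character by character: 'nogard'.

nogard


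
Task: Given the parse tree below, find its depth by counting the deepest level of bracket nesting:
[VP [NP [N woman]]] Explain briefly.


Count bracket nesting levels:
'[' at pos 0: depth = 1
'[' at pos 4: depth = 2
'[' at pos 8: depth = 3
Maximum depth reached: 3

3


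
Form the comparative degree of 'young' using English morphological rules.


Apply comparative formation (add -er): 'young' -> 'younger'.

younger
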